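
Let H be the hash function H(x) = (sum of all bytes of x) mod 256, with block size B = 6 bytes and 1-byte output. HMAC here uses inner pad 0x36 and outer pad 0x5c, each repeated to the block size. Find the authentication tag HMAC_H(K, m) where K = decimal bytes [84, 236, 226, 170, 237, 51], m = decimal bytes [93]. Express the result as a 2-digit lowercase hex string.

75

Key decimal bytes [84, 236, 226, 170, 237, 51] = 54 ec e2 aa ed 33 is exactly B = 6 bytes: K' = 54 ec e2 aa ed 33.
K' ⊕ ipad = 62 da d4 9c db 05.  K' ⊕ opad = 08 b0 be f6 b1 6f.
Inner input = (K'⊕ipad) ∥ m = 62 da d4 9c db 05 ∥ 5d.
Inner hash: sum = 98+218+212+156+219+5+93 = 1001; mod 256 = 233 → e9.
Outer input = (K'⊕opad) ∥ inner = 08 b0 be f6 b1 6f ∥ e9.
Outer hash (tag): sum = 8+176+190+246+177+111+233 = 1141; mod 256 = 117 → 75.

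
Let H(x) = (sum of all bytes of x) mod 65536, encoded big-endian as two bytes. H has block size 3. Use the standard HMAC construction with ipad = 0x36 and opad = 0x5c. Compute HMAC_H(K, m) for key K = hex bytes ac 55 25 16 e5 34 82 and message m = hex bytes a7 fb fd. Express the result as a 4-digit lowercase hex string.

0232

Key hex bytes ac 55 25 16 e5 34 82 is 7 bytes > B = 3, so hash it first: H(key) = 02 d7, then zero-pad to 3 bytes: K' = 02 d7 00.
K' ⊕ ipad = 34 e1 36.  K' ⊕ opad = 5e 8b 5c.
Inner input = (K'⊕ipad) ∥ m = 34 e1 36 ∥ a7 fb fd.
Inner hash: sum = 52+225+54+167+251+253 = 1002 → 03 ea.
Outer input = (K'⊕opad) ∥ inner = 5e 8b 5c ∥ 03 ea.
Outer hash (tag): sum = 94+139+92+3+234 = 562 → 02 32.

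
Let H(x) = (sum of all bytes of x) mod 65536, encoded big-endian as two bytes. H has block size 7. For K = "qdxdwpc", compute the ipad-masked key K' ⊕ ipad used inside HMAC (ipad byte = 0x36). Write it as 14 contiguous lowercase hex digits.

47524e52414655

Key "qdxdwpc" = 71 64 78 64 77 70 63 is exactly B = 7 bytes: K' = 71 64 78 64 77 70 63.
XOR each byte with 0x36: 71⊕36=47, 64⊕36=52, 78⊕36=4e, 64⊕36=52, 77⊕36=41, 70⊕36=46, 63⊕36=55.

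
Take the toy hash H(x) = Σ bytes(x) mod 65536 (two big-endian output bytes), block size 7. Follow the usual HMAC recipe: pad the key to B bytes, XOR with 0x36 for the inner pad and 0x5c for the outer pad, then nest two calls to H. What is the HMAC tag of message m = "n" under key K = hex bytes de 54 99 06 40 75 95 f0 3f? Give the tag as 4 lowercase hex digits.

Key hex bytes de 54 99 06 40 75 95 f0 3f is 9 bytes > B = 7, so hash it first: H(key) = 04 4a, then zero-pad to 7 bytes: K' = 04 4a 00 00 00 00 00.
K' ⊕ ipad = 32 7c 36 36 36 36 36.  K' ⊕ opad = 58 16 5c 5c 5c 5c 5c.
Inner input = (K'⊕ipad) ∥ m = 32 7c 36 36 36 36 36 ∥ 6e.
Inner hash: sum = 50+124+54+54+54+54+54+110 = 554 → 02 2a.
Outer input = (K'⊕opad) ∥ inner = 58 16 5c 5c 5c 5c 5c ∥ 02 2a.
Outer hash (tag): sum = 88+22+92+92+92+92+92+2+42 = 614 → 02 66.

0266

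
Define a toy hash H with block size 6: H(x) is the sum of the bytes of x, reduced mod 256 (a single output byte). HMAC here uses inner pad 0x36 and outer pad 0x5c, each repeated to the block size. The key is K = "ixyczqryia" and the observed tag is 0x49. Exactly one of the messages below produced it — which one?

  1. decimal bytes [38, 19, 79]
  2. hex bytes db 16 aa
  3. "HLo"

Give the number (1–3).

Key "ixyczqryia" = 69 78 79 63 7a 71 72 79 69 61 is 10 bytes > B = 6, so hash it first: H(key) = 5d, then zero-pad to 6 bytes: K' = 5d 00 00 00 00 00.
K' ⊕ ipad = 6b 36 36 36 36 36; K' ⊕ opad = 01 5c 5c 5c 5c 5c.
m1: inner = H(6b 36 36 36 36 36 26 13 4f) = 01; tag = H(01 5c 5c 5c 5c 5c 01) = ce
m2: inner = H(6b 36 36 36 36 36 db 16 aa) = 14; tag = H(01 5c 5c 5c 5c 5c 14) = e1
m3: inner = H(6b 36 36 36 36 36 48 4c 6f) = 7c; tag = H(01 5c 5c 5c 5c 5c 7c) = 49 ← matches

3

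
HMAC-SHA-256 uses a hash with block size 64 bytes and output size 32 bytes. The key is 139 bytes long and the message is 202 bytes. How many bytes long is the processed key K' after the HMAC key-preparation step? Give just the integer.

Key is 139 > 64 bytes, so it is hashed to 32 bytes then zero-padded to 64: |K'| = 64.

64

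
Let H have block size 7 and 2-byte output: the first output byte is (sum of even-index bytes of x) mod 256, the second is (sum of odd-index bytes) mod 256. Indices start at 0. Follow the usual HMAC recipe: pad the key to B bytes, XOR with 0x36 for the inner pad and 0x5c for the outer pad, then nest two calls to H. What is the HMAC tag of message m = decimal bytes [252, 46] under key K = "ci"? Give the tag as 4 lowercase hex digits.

1a12

Key "ci" = 63 69 is 2 bytes ≤ B = 7; zero-pad to 7 bytes: K' = 63 69 00 00 00 00 00.
K' ⊕ ipad = 55 5f 36 36 36 36 36.  K' ⊕ opad = 3f 35 5c 5c 5c 5c 5c.
Inner input = (K'⊕ipad) ∥ m = 55 5f 36 36 36 36 36 ∥ fc 2e.
Inner hash: even-index sum = 293 mod 256 = 37; odd-index sum = 455 mod 256 = 199 → 25 c7.
Outer input = (K'⊕opad) ∥ inner = 3f 35 5c 5c 5c 5c 5c ∥ 25 c7.
Outer hash (tag): even-index sum = 538 mod 256 = 26; odd-index sum = 274 mod 256 = 18 → 1a 12.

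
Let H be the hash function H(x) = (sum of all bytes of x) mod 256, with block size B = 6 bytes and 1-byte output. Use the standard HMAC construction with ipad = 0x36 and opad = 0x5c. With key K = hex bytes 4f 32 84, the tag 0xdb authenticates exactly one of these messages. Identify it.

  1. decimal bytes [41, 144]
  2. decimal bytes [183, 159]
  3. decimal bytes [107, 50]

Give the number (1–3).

3

Key hex bytes 4f 32 84 is 3 bytes ≤ B = 6; zero-pad to 6 bytes: K' = 4f 32 84 00 00 00.
K' ⊕ ipad = 79 04 b2 36 36 36; K' ⊕ opad = 13 6e d8 5c 5c 5c.
m1: inner = H(79 04 b2 36 36 36 29 90) = 8a; tag = H(13 6e d8 5c 5c 5c 8a) = f7
m2: inner = H(79 04 b2 36 36 36 b7 9f) = 27; tag = H(13 6e d8 5c 5c 5c 27) = 94
m3: inner = H(79 04 b2 36 36 36 6b 32) = 6e; tag = H(13 6e d8 5c 5c 5c 6e) = db ← matches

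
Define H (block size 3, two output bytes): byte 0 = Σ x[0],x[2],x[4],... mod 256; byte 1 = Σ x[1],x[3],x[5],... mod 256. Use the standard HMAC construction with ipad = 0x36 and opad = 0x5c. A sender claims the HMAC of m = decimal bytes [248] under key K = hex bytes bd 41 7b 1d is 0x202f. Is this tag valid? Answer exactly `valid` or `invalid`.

invalid

Key hex bytes bd 41 7b 1d is 4 bytes > B = 3, so hash it first: H(key) = 38 5e, then zero-pad to 3 bytes: K' = 38 5e 00.
K' ⊕ ipad = 0e 68 36; K' ⊕ opad = 64 02 5c.
Inner hash: even-index sum = 68 mod 256 = 68; odd-index sum = 352 mod 256 = 96 → 44 60.
Outer hash (recomputed tag): even-index sum = 288 mod 256 = 32; odd-index sum = 70 mod 256 = 70 → 20 46.
Recomputed tag = 2046; claimed = 202f → mismatch.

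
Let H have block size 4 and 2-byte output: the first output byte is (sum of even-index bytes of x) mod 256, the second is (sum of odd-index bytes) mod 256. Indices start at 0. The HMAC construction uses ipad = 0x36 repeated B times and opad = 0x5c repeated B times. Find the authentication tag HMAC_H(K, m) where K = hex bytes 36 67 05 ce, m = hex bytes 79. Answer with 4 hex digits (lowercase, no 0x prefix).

Key hex bytes 36 67 05 ce is exactly B = 4 bytes: K' = 36 67 05 ce.
K' ⊕ ipad = 00 51 33 f8.  K' ⊕ opad = 6a 3b 59 92.
Inner input = (K'⊕ipad) ∥ m = 00 51 33 f8 ∥ 79.
Inner hash: even-index sum = 172 mod 256 = 172; odd-index sum = 329 mod 256 = 73 → ac 49.
Outer input = (K'⊕opad) ∥ inner = 6a 3b 59 92 ∥ ac 49.
Outer hash (tag): even-index sum = 367 mod 256 = 111; odd-index sum = 278 mod 256 = 22 → 6f 16.

6f16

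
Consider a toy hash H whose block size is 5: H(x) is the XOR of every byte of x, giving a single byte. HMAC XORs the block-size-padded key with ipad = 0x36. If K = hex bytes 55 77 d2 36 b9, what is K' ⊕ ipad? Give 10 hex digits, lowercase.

6341e4008f

Key hex bytes 55 77 d2 36 b9 is exactly B = 5 bytes: K' = 55 77 d2 36 b9.
XOR each byte with 0x36: 55⊕36=63, 77⊕36=41, d2⊕36=e4, 36⊕36=00, b9⊕36=8f.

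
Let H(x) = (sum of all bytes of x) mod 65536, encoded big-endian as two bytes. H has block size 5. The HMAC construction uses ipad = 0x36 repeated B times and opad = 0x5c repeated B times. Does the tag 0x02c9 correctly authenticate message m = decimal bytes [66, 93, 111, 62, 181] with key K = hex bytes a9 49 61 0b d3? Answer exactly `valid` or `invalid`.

valid

Key hex bytes a9 49 61 0b d3 is exactly B = 5 bytes: K' = a9 49 61 0b d3.
K' ⊕ ipad = 9f 7f 57 3d e5; K' ⊕ opad = f5 15 3d 57 8f.
Inner hash: sum = 159+127+87+61+229+66+93+111+62+181 = 1176 → 04 98.
Outer hash (recomputed tag): sum = 245+21+61+87+143+4+152 = 713 → 02 c9.
Recomputed tag = 02c9; claimed = 02c9 → match.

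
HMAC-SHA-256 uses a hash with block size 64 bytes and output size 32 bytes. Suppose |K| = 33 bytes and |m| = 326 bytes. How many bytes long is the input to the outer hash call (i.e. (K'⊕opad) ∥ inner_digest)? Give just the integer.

Key is 33 ≤ 64 bytes, zero-padded: |K'| = 64.
Outer input = (K'⊕opad) ∥ H(inner) → 64 + 32 = 96 bytes.

96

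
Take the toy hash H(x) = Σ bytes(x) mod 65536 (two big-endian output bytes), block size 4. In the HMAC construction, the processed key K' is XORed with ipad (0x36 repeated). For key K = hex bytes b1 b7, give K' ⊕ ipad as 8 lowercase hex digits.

Key hex bytes b1 b7 is 2 bytes ≤ B = 4; zero-pad to 4 bytes: K' = b1 b7 00 00.
XOR each byte with 0x36: b1⊕36=87, b7⊕36=81, 00⊕36=36, 00⊕36=36.

87813636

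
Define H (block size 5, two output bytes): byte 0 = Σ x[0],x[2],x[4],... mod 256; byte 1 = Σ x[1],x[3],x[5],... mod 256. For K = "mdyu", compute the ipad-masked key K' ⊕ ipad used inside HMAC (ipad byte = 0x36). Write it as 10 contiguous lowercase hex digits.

5b524f4336

Key "mdyu" = 6d 64 79 75 is 4 bytes ≤ B = 5; zero-pad to 5 bytes: K' = 6d 64 79 75 00.
XOR each byte with 0x36: 6d⊕36=5b, 64⊕36=52, 79⊕36=4f, 75⊕36=43, 00⊕36=36.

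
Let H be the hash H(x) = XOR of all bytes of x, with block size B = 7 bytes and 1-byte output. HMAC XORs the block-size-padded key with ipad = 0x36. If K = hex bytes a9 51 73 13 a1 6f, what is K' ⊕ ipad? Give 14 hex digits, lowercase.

9f674525975936

Key hex bytes a9 51 73 13 a1 6f is 6 bytes ≤ B = 7; zero-pad to 7 bytes: K' = a9 51 73 13 a1 6f 00.
XOR each byte with 0x36: a9⊕36=9f, 51⊕36=67, 73⊕36=45, 13⊕36=25, a1⊕36=97, 6f⊕36=59, 00⊕36=36.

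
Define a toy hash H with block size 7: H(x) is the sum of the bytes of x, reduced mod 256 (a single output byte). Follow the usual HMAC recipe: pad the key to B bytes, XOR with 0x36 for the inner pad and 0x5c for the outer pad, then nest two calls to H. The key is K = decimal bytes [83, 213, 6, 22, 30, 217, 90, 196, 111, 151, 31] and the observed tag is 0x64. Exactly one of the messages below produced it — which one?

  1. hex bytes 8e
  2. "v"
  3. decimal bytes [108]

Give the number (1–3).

Key decimal bytes [83, 213, 6, 22, 30, 217, 90, 196, 111, 151, 31] = 53 d5 06 16 1e d9 5a c4 6f 97 1f is 11 bytes > B = 7, so hash it first: H(key) = 7e, then zero-pad to 7 bytes: K' = 7e 00 00 00 00 00 00.
K' ⊕ ipad = 48 36 36 36 36 36 36; K' ⊕ opad = 22 5c 5c 5c 5c 5c 5c.
m1: inner = H(48 36 36 36 36 36 36 8e) = 1a; tag = H(22 5c 5c 5c 5c 5c 5c 1a) = 64 ← matches
m2: inner = H(48 36 36 36 36 36 36 76) = 02; tag = H(22 5c 5c 5c 5c 5c 5c 02) = 4c
m3: inner = H(48 36 36 36 36 36 36 6c) = f8; tag = H(22 5c 5c 5c 5c 5c 5c f8) = 42

1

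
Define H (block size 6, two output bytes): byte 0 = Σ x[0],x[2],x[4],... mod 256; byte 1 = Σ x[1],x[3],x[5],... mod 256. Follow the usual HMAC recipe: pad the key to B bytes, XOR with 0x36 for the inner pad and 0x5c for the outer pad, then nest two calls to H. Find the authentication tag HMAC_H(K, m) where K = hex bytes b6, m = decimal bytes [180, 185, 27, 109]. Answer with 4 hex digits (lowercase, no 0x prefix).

5ddc

Key hex bytes b6 is 1 byte ≤ B = 6; zero-pad to 6 bytes: K' = b6 00 00 00 00 00.
K' ⊕ ipad = 80 36 36 36 36 36.  K' ⊕ opad = ea 5c 5c 5c 5c 5c.
Inner input = (K'⊕ipad) ∥ m = 80 36 36 36 36 36 ∥ b4 b9 1b 6d.
Inner hash: even-index sum = 443 mod 256 = 187; odd-index sum = 456 mod 256 = 200 → bb c8.
Outer input = (K'⊕opad) ∥ inner = ea 5c 5c 5c 5c 5c ∥ bb c8.
Outer hash (tag): even-index sum = 605 mod 256 = 93; odd-index sum = 476 mod 256 = 220 → 5d dc.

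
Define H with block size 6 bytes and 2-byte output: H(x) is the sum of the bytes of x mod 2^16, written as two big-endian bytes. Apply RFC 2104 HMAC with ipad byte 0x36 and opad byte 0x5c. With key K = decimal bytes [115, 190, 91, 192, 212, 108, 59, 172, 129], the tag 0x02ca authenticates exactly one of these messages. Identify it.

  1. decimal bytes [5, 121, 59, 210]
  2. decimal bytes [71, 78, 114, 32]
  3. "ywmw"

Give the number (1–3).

1

Key decimal bytes [115, 190, 91, 192, 212, 108, 59, 172, 129] = 73 be 5b c0 d4 6c 3b ac 81 is 9 bytes > B = 6, so hash it first: H(key) = 04 f4, then zero-pad to 6 bytes: K' = 04 f4 00 00 00 00.
K' ⊕ ipad = 32 c2 36 36 36 36; K' ⊕ opad = 58 a8 5c 5c 5c 5c.
m1: inner = H(32 c2 36 36 36 36 05 79 3b d2) = 03 57; tag = H(58 a8 5c 5c 5c 5c 03 57) = 02ca ← matches
m2: inner = H(32 c2 36 36 36 36 47 4e 72 20) = 02 f3; tag = H(58 a8 5c 5c 5c 5c 02 f3) = 0365
m3: inner = H(32 c2 36 36 36 36 79 77 6d 77) = 03 a0; tag = H(58 a8 5c 5c 5c 5c 03 a0) = 0313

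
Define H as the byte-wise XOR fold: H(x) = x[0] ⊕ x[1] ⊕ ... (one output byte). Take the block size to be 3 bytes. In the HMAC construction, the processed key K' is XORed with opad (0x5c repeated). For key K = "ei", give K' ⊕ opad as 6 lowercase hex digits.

Key "ei" = 65 69 is 2 bytes ≤ B = 3; zero-pad to 3 bytes: K' = 65 69 00.
XOR each byte with 0x5c: 65⊕5c=39, 69⊕5c=35, 00⊕5c=5c.

39355c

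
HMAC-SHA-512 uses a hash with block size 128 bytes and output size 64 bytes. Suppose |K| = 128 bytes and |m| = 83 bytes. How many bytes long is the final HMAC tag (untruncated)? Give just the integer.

64

The tag is one SHA-512 digest: 64 bytes.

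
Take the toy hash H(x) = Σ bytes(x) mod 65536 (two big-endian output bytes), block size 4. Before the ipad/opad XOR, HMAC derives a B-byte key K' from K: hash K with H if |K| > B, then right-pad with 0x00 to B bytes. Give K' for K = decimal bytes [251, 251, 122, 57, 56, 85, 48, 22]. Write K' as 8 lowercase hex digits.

|K| = 8 > B = 4, so first hash the key.
H(K): sum = 251+251+122+57+56+85+48+22 = 892 → 03 7c.
Zero-pad H(K) = 03 7c to 4 bytes: K' = 03 7c 00 00.

037c0000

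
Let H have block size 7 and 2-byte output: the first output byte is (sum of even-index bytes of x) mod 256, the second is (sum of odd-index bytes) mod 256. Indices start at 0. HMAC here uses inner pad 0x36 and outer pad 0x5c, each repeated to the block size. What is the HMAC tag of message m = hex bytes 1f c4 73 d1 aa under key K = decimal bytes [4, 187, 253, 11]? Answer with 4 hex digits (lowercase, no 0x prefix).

ed98

Key decimal bytes [4, 187, 253, 11] = 04 bb fd 0b is 4 bytes ≤ B = 7; zero-pad to 7 bytes: K' = 04 bb fd 0b 00 00 00.
K' ⊕ ipad = 32 8d cb 3d 36 36 36.  K' ⊕ opad = 58 e7 a1 57 5c 5c 5c.
Inner input = (K'⊕ipad) ∥ m = 32 8d cb 3d 36 36 36 ∥ 1f c4 73 d1 aa.
Inner hash: even-index sum = 766 mod 256 = 254; odd-index sum = 572 mod 256 = 60 → fe 3c.
Outer input = (K'⊕opad) ∥ inner = 58 e7 a1 57 5c 5c 5c ∥ fe 3c.
Outer hash (tag): even-index sum = 493 mod 256 = 237; odd-index sum = 664 mod 256 = 152 → ed 98.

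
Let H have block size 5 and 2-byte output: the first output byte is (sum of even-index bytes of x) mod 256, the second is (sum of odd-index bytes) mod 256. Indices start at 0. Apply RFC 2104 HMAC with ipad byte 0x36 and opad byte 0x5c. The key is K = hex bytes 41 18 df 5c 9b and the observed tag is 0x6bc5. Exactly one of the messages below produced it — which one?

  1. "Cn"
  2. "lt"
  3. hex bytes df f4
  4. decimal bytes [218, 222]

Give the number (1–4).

Key hex bytes 41 18 df 5c 9b is exactly B = 5 bytes: K' = 41 18 df 5c 9b.
K' ⊕ ipad = 77 2e e9 6a ad; K' ⊕ opad = 1d 44 83 00 c7.
m1: inner = H(77 2e e9 6a ad 43 6e) = 7b db; tag = H(1d 44 83 00 c7 7b db) = 42bf
m2: inner = H(77 2e e9 6a ad 6c 74) = 81 04; tag = H(1d 44 83 00 c7 81 04) = 6bc5 ← matches
m3: inner = H(77 2e e9 6a ad df f4) = 01 77; tag = H(1d 44 83 00 c7 01 77) = de45
m4: inner = H(77 2e e9 6a ad da de) = eb 72; tag = H(1d 44 83 00 c7 eb 72) = d92f

2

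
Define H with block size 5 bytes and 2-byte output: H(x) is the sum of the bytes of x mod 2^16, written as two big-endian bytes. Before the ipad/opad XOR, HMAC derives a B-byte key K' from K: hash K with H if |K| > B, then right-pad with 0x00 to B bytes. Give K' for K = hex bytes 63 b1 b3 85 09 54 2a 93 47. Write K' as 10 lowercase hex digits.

03ad000000

|K| = 9 > B = 5, so first hash the key.
H(K): sum = 99+177+179+133+9+84+42+147+71 = 941 → 03 ad.
Zero-pad H(K) = 03 ad to 5 bytes: K' = 03 ad 00 00 00.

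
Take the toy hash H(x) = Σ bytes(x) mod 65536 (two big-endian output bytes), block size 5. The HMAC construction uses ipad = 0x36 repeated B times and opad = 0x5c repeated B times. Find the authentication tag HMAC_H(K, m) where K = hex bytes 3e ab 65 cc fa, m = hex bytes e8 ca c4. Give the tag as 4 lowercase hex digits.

Key hex bytes 3e ab 65 cc fa is exactly B = 5 bytes: K' = 3e ab 65 cc fa.
K' ⊕ ipad = 08 9d 53 fa cc.  K' ⊕ opad = 62 f7 39 90 a6.
Inner input = (K'⊕ipad) ∥ m = 08 9d 53 fa cc ∥ e8 ca c4.
Inner hash: sum = 8+157+83+250+204+232+202+196 = 1332 → 05 34.
Outer input = (K'⊕opad) ∥ inner = 62 f7 39 90 a6 ∥ 05 34.
Outer hash (tag): sum = 98+247+57+144+166+5+52 = 769 → 03 01.

0301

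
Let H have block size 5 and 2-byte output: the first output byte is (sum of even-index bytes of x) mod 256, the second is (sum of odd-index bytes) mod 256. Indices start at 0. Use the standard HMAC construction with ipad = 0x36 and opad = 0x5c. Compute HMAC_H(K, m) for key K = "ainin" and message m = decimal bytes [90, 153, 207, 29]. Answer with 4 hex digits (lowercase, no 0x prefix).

8827

Key "ainin" = 61 69 6e 69 6e is exactly B = 5 bytes: K' = 61 69 6e 69 6e.
K' ⊕ ipad = 57 5f 58 5f 58.  K' ⊕ opad = 3d 35 32 35 32.
Inner input = (K'⊕ipad) ∥ m = 57 5f 58 5f 58 ∥ 5a 99 cf 1d.
Inner hash: even-index sum = 445 mod 256 = 189; odd-index sum = 487 mod 256 = 231 → bd e7.
Outer input = (K'⊕opad) ∥ inner = 3d 35 32 35 32 ∥ bd e7.
Outer hash (tag): even-index sum = 392 mod 256 = 136; odd-index sum = 295 mod 256 = 39 → 88 27.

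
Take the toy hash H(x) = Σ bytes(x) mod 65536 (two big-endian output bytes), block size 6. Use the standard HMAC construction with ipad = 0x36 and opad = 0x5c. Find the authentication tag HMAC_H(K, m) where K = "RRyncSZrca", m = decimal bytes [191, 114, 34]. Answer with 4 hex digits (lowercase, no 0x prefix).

02a6

Key "RRyncSZrca" = 52 52 79 6e 63 53 5a 72 63 61 is 10 bytes > B = 6, so hash it first: H(key) = 03 d1, then zero-pad to 6 bytes: K' = 03 d1 00 00 00 00.
K' ⊕ ipad = 35 e7 36 36 36 36.  K' ⊕ opad = 5f 8d 5c 5c 5c 5c.
Inner input = (K'⊕ipad) ∥ m = 35 e7 36 36 36 36 ∥ bf 72 22.
Inner hash: sum = 53+231+54+54+54+54+191+114+34 = 839 → 03 47.
Outer input = (K'⊕opad) ∥ inner = 5f 8d 5c 5c 5c 5c ∥ 03 47.
Outer hash (tag): sum = 95+141+92+92+92+92+3+71 = 678 → 02 a6.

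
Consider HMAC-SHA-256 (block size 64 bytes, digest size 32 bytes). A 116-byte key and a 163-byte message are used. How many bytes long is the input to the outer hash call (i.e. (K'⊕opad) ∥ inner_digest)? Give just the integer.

Key is 116 > 64 bytes, so it is hashed to 32 bytes then zero-padded to 64: |K'| = 64.
Outer input = (K'⊕opad) ∥ H(inner) → 64 + 32 = 96 bytes.

96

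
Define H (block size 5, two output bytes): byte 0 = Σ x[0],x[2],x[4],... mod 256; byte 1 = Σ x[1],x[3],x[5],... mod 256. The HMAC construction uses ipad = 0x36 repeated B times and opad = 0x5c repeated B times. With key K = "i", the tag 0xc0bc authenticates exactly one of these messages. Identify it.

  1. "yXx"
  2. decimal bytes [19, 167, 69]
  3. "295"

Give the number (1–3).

3

Key "i" = 69 is 1 byte ≤ B = 5; zero-pad to 5 bytes: K' = 69 00 00 00 00.
K' ⊕ ipad = 5f 36 36 36 36; K' ⊕ opad = 35 5c 5c 5c 5c.
m1: inner = H(5f 36 36 36 36 79 58 78) = 23 5d; tag = H(35 5c 5c 5c 5c 23 5d) = 4adb
m2: inner = H(5f 36 36 36 36 13 a7 45) = 72 c4; tag = H(35 5c 5c 5c 5c 72 c4) = b12a
m3: inner = H(5f 36 36 36 36 32 39 35) = 04 d3; tag = H(35 5c 5c 5c 5c 04 d3) = c0bc ← matches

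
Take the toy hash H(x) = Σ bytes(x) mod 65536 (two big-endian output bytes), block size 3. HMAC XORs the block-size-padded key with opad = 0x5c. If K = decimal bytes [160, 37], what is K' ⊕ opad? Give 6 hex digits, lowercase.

fc795c

Key decimal bytes [160, 37] = a0 25 is 2 bytes ≤ B = 3; zero-pad to 3 bytes: K' = a0 25 00.
XOR each byte with 0x5c: a0⊕5c=fc, 25⊕5c=79, 00⊕5c=5c.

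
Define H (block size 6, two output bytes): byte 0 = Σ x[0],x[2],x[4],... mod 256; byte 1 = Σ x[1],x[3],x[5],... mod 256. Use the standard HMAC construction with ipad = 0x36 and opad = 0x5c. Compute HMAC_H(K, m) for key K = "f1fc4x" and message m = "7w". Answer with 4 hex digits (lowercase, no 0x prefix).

Key "f1fc4x" = 66 31 66 63 34 78 is exactly B = 6 bytes: K' = 66 31 66 63 34 78.
K' ⊕ ipad = 50 07 50 55 02 4e.  K' ⊕ opad = 3a 6d 3a 3f 68 24.
Inner input = (K'⊕ipad) ∥ m = 50 07 50 55 02 4e ∥ 37 77.
Inner hash: even-index sum = 217 mod 256 = 217; odd-index sum = 289 mod 256 = 33 → d9 21.
Outer input = (K'⊕opad) ∥ inner = 3a 6d 3a 3f 68 24 ∥ d9 21.
Outer hash (tag): even-index sum = 437 mod 256 = 181; odd-index sum = 241 mod 256 = 241 → b5 f1.

b5f1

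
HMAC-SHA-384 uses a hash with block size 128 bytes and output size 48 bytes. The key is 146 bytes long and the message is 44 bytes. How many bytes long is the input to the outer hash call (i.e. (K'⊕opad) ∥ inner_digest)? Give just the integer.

Key is 146 > 128 bytes, so it is hashed to 48 bytes then zero-padded to 128: |K'| = 128.
Outer input = (K'⊕opad) ∥ H(inner) → 128 + 48 = 176 bytes.

176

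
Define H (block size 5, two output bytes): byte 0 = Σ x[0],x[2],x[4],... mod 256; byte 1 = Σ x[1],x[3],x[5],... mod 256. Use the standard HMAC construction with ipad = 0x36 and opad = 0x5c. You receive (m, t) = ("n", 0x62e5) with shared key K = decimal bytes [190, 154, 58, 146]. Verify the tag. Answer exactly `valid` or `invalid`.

Key decimal bytes [190, 154, 58, 146] = be 9a 3a 92 is 4 bytes ≤ B = 5; zero-pad to 5 bytes: K' = be 9a 3a 92 00.
K' ⊕ ipad = 88 ac 0c a4 36; K' ⊕ opad = e2 c6 66 ce 5c.
Inner hash: even-index sum = 202 mod 256 = 202; odd-index sum = 446 mod 256 = 190 → ca be.
Outer hash (recomputed tag): even-index sum = 610 mod 256 = 98; odd-index sum = 606 mod 256 = 94 → 62 5e.
Recomputed tag = 625e; claimed = 62e5 → mismatch.

invalid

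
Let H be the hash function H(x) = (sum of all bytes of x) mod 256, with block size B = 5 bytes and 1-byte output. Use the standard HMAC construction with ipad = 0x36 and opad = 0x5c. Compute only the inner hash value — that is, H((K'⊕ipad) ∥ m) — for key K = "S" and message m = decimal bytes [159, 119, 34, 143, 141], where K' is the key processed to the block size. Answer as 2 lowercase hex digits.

Key "S" = 53 is 1 byte ≤ B = 5; zero-pad to 5 bytes: K' = 53 00 00 00 00.
K' ⊕ ipad = 65 36 36 36 36.
Inner input = 65 36 36 36 36 ∥ 9f 77 22 8f 8d.
Inner hash: sum = 101+54+54+54+54+159+119+34+143+141 = 913; mod 256 = 145 → 91.

91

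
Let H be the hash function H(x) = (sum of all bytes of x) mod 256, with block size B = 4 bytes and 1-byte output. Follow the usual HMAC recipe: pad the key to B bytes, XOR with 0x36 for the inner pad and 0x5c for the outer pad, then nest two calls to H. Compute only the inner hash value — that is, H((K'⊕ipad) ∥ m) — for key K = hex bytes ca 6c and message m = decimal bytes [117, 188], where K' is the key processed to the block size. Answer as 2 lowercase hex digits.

Key hex bytes ca 6c is 2 bytes ≤ B = 4; zero-pad to 4 bytes: K' = ca 6c 00 00.
K' ⊕ ipad = fc 5a 36 36.
Inner input = fc 5a 36 36 ∥ 75 bc.
Inner hash: sum = 252+90+54+54+117+188 = 755; mod 256 = 243 → f3.

f3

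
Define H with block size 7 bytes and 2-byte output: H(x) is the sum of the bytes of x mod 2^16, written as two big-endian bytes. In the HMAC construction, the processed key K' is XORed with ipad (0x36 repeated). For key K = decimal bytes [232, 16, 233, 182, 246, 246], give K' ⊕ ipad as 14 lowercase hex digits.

Key decimal bytes [232, 16, 233, 182, 246, 246] = e8 10 e9 b6 f6 f6 is 6 bytes ≤ B = 7; zero-pad to 7 bytes: K' = e8 10 e9 b6 f6 f6 00.
XOR each byte with 0x36: e8⊕36=de, 10⊕36=26, e9⊕36=df, b6⊕36=80, f6⊕36=c0, f6⊕36=c0, 00⊕36=36.

de26df80c0c036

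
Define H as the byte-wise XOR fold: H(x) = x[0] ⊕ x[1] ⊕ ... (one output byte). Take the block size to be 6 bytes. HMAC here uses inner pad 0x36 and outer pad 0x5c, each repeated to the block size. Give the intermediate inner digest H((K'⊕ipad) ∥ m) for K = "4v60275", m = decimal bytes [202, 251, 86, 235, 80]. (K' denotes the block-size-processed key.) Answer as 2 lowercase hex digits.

Key "4v60275" = 34 76 36 30 32 37 35 is 7 bytes > B = 6, so hash it first: H(key) = 74, then zero-pad to 6 bytes: K' = 74 00 00 00 00 00.
K' ⊕ ipad = 42 36 36 36 36 36.
Inner input = 42 36 36 36 36 36 ∥ ca fb 56 eb 50.
Inner hash: XOR 42⊕36⊕36⊕36⊕36⊕36⊕ca⊕fb⊕56⊕eb⊕50 = a8.

a8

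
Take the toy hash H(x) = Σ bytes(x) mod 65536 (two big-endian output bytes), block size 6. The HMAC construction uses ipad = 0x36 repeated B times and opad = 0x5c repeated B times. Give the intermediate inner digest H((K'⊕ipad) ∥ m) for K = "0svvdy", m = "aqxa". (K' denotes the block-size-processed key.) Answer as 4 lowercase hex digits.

0317

Key "0svvdy" = 30 73 76 76 64 79 is exactly B = 6 bytes: K' = 30 73 76 76 64 79.
K' ⊕ ipad = 06 45 40 40 52 4f.
Inner input = 06 45 40 40 52 4f ∥ 61 71 78 61.
Inner hash: sum = 6+69+64+64+82+79+97+113+120+97 = 791 → 03 17.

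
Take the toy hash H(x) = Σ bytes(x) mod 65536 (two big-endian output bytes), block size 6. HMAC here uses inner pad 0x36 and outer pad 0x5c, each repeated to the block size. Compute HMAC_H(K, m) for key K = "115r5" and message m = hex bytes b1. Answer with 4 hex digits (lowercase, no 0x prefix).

Key "115r5" = 31 31 35 72 35 is 5 bytes ≤ B = 6; zero-pad to 6 bytes: K' = 31 31 35 72 35 00.
K' ⊕ ipad = 07 07 03 44 03 36.  K' ⊕ opad = 6d 6d 69 2e 69 5c.
Inner input = (K'⊕ipad) ∥ m = 07 07 03 44 03 36 ∥ b1.
Inner hash: sum = 7+7+3+68+3+54+177 = 319 → 01 3f.
Outer input = (K'⊕opad) ∥ inner = 6d 6d 69 2e 69 5c ∥ 01 3f.
Outer hash (tag): sum = 109+109+105+46+105+92+1+63 = 630 → 02 76.

0276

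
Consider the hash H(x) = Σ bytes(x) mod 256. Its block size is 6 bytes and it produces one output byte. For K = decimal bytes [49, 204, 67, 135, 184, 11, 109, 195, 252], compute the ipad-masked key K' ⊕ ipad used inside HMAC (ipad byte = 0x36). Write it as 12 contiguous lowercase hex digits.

Key decimal bytes [49, 204, 67, 135, 184, 11, 109, 195, 252] = 31 cc 43 87 b8 0b 6d c3 fc is 9 bytes > B = 6, so hash it first: H(key) = b6, then zero-pad to 6 bytes: K' = b6 00 00 00 00 00.
XOR each byte with 0x36: b6⊕36=80, 00⊕36=36, 00⊕36=36, 00⊕36=36, 00⊕36=36, 00⊕36=36.

803636363636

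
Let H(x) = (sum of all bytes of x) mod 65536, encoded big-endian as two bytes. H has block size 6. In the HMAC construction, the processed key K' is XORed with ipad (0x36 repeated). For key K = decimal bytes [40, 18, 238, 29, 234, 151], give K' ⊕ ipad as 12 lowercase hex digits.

Key decimal bytes [40, 18, 238, 29, 234, 151] = 28 12 ee 1d ea 97 is exactly B = 6 bytes: K' = 28 12 ee 1d ea 97.
XOR each byte with 0x36: 28⊕36=1e, 12⊕36=24, ee⊕36=d8, 1d⊕36=2b, ea⊕36=dc, 97⊕36=a1.

1e24d82bdca1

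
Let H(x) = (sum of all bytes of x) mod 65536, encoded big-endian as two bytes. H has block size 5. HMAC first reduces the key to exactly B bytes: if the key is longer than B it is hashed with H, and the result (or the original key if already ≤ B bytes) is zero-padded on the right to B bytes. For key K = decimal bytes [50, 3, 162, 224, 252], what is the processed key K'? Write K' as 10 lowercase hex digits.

Key decimal bytes [50, 3, 162, 224, 252] = 32 03 a2 e0 fc is exactly B = 5 bytes: K' = 32 03 a2 e0 fc.

3203a2e0fc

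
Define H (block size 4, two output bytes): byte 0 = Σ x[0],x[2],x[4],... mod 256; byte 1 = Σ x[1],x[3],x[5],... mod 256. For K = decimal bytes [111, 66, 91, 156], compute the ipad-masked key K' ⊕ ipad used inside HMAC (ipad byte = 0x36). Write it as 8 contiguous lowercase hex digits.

Key decimal bytes [111, 66, 91, 156] = 6f 42 5b 9c is exactly B = 4 bytes: K' = 6f 42 5b 9c.
XOR each byte with 0x36: 6f⊕36=59, 42⊕36=74, 5b⊕36=6d, 9c⊕36=aa.

59746daa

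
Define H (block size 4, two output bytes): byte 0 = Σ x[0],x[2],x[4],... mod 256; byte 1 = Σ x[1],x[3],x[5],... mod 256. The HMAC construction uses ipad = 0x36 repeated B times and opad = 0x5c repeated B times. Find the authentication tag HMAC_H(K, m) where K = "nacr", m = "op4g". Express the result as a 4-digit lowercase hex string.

c1dd

Key "nacr" = 6e 61 63 72 is exactly B = 4 bytes: K' = 6e 61 63 72.
K' ⊕ ipad = 58 57 55 44.  K' ⊕ opad = 32 3d 3f 2e.
Inner input = (K'⊕ipad) ∥ m = 58 57 55 44 ∥ 6f 70 34 67.
Inner hash: even-index sum = 336 mod 256 = 80; odd-index sum = 370 mod 256 = 114 → 50 72.
Outer input = (K'⊕opad) ∥ inner = 32 3d 3f 2e ∥ 50 72.
Outer hash (tag): even-index sum = 193 mod 256 = 193; odd-index sum = 221 mod 256 = 221 → c1 dd.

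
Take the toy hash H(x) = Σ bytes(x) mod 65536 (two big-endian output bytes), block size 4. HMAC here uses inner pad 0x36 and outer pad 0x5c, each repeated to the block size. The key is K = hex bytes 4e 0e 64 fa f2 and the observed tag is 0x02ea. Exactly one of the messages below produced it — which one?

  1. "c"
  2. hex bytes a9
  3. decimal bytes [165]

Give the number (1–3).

2

Key hex bytes 4e 0e 64 fa f2 is 5 bytes > B = 4, so hash it first: H(key) = 02 ac, then zero-pad to 4 bytes: K' = 02 ac 00 00.
K' ⊕ ipad = 34 9a 36 36; K' ⊕ opad = 5e f0 5c 5c.
m1: inner = H(34 9a 36 36 63) = 01 9d; tag = H(5e f0 5c 5c 01 9d) = 02a4
m2: inner = H(34 9a 36 36 a9) = 01 e3; tag = H(5e f0 5c 5c 01 e3) = 02ea ← matches
m3: inner = H(34 9a 36 36 a5) = 01 df; tag = H(5e f0 5c 5c 01 df) = 02e6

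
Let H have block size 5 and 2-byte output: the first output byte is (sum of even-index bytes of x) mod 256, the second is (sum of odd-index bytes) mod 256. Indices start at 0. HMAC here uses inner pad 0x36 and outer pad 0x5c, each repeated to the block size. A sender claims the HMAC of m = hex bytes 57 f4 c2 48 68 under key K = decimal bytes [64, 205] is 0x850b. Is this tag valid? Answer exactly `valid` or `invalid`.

Key decimal bytes [64, 205] = 40 cd is 2 bytes ≤ B = 5; zero-pad to 5 bytes: K' = 40 cd 00 00 00.
K' ⊕ ipad = 76 fb 36 36 36; K' ⊕ opad = 1c 91 5c 5c 5c.
Inner hash: even-index sum = 542 mod 256 = 30; odd-index sum = 690 mod 256 = 178 → 1e b2.
Outer hash (recomputed tag): even-index sum = 390 mod 256 = 134; odd-index sum = 267 mod 256 = 11 → 86 0b.
Recomputed tag = 860b; claimed = 850b → mismatch.

invalid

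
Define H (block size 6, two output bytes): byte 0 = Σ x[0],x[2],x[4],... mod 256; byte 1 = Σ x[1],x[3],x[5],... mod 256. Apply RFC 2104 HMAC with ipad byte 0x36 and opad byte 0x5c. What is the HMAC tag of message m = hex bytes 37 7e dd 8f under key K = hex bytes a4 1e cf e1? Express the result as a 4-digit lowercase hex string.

Key hex bytes a4 1e cf e1 is 4 bytes ≤ B = 6; zero-pad to 6 bytes: K' = a4 1e cf e1 00 00.
K' ⊕ ipad = 92 28 f9 d7 36 36.  K' ⊕ opad = f8 42 93 bd 5c 5c.
Inner input = (K'⊕ipad) ∥ m = 92 28 f9 d7 36 36 ∥ 37 7e dd 8f.
Inner hash: even-index sum = 725 mod 256 = 213; odd-index sum = 578 mod 256 = 66 → d5 42.
Outer input = (K'⊕opad) ∥ inner = f8 42 93 bd 5c 5c ∥ d5 42.
Outer hash (tag): even-index sum = 700 mod 256 = 188; odd-index sum = 413 mod 256 = 157 → bc 9d.

bc9d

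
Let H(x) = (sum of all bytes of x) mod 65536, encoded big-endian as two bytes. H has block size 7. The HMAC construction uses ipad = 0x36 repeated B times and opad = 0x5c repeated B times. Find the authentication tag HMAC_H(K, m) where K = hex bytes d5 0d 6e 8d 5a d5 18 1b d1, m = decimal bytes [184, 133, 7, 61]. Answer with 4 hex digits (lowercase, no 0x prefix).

Key hex bytes d5 0d 6e 8d 5a d5 18 1b d1 is 9 bytes > B = 7, so hash it first: H(key) = 04 10, then zero-pad to 7 bytes: K' = 04 10 00 00 00 00 00.
K' ⊕ ipad = 32 26 36 36 36 36 36.  K' ⊕ opad = 58 4c 5c 5c 5c 5c 5c.
Inner input = (K'⊕ipad) ∥ m = 32 26 36 36 36 36 36 ∥ b8 85 07 3d.
Inner hash: sum = 50+38+54+54+54+54+54+184+133+7+61 = 743 → 02 e7.
Outer input = (K'⊕opad) ∥ inner = 58 4c 5c 5c 5c 5c 5c ∥ 02 e7.
Outer hash (tag): sum = 88+76+92+92+92+92+92+2+231 = 857 → 03 59.

0359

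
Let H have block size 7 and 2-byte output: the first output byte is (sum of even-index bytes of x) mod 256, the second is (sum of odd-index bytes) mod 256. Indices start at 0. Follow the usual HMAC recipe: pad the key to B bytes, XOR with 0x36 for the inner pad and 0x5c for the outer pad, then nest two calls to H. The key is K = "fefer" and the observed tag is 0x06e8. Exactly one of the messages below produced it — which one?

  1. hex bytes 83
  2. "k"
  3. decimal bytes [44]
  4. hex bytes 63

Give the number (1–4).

Key "fefer" = 66 65 66 65 72 is 5 bytes ≤ B = 7; zero-pad to 7 bytes: K' = 66 65 66 65 72 00 00.
K' ⊕ ipad = 50 53 50 53 44 36 36; K' ⊕ opad = 3a 39 3a 39 2e 5c 5c.
m1: inner = H(50 53 50 53 44 36 36 83) = 1a 5f; tag = H(3a 39 3a 39 2e 5c 5c 1a 5f) = 5de8
m2: inner = H(50 53 50 53 44 36 36 6b) = 1a 47; tag = H(3a 39 3a 39 2e 5c 5c 1a 47) = 45e8
m3: inner = H(50 53 50 53 44 36 36 2c) = 1a 08; tag = H(3a 39 3a 39 2e 5c 5c 1a 08) = 06e8 ← matches
m4: inner = H(50 53 50 53 44 36 36 63) = 1a 3f; tag = H(3a 39 3a 39 2e 5c 5c 1a 3f) = 3de8

3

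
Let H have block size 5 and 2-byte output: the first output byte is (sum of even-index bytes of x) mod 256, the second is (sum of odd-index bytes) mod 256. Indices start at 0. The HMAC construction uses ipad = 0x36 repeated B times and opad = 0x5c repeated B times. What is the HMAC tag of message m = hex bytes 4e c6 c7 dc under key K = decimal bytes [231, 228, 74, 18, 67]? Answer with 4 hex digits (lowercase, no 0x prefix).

Key decimal bytes [231, 228, 74, 18, 67] = e7 e4 4a 12 43 is exactly B = 5 bytes: K' = e7 e4 4a 12 43.
K' ⊕ ipad = d1 d2 7c 24 75.  K' ⊕ opad = bb b8 16 4e 1f.
Inner input = (K'⊕ipad) ∥ m = d1 d2 7c 24 75 ∥ 4e c6 c7 dc.
Inner hash: even-index sum = 868 mod 256 = 100; odd-index sum = 523 mod 256 = 11 → 64 0b.
Outer input = (K'⊕opad) ∥ inner = bb b8 16 4e 1f ∥ 64 0b.
Outer hash (tag): even-index sum = 251 mod 256 = 251; odd-index sum = 362 mod 256 = 106 → fb 6a.

fb6a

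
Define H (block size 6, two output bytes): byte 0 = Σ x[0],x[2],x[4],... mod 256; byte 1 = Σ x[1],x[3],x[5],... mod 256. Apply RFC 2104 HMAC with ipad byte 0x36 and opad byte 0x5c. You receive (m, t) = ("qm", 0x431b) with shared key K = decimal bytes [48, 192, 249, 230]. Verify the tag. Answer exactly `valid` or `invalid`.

Key decimal bytes [48, 192, 249, 230] = 30 c0 f9 e6 is 4 bytes ≤ B = 6; zero-pad to 6 bytes: K' = 30 c0 f9 e6 00 00.
K' ⊕ ipad = 06 f6 cf d0 36 36; K' ⊕ opad = 6c 9c a5 ba 5c 5c.
Inner hash: even-index sum = 380 mod 256 = 124; odd-index sum = 617 mod 256 = 105 → 7c 69.
Outer hash (recomputed tag): even-index sum = 489 mod 256 = 233; odd-index sum = 539 mod 256 = 27 → e9 1b.
Recomputed tag = e91b; claimed = 431b → mismatch.

invalid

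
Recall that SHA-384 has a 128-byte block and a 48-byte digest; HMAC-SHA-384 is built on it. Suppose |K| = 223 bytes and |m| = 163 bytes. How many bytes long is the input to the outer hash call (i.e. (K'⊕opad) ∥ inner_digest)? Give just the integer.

Key is 223 > 128 bytes, so it is hashed to 48 bytes then zero-padded to 128: |K'| = 128.
Outer input = (K'⊕opad) ∥ H(inner) → 128 + 48 = 176 bytes.

176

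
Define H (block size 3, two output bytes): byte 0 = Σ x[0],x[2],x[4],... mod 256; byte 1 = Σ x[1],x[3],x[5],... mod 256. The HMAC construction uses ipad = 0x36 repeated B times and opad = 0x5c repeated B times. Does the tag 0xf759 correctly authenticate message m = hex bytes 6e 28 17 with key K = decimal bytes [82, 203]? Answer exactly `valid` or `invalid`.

Key decimal bytes [82, 203] = 52 cb is 2 bytes ≤ B = 3; zero-pad to 3 bytes: K' = 52 cb 00.
K' ⊕ ipad = 64 fd 36; K' ⊕ opad = 0e 97 5c.
Inner hash: even-index sum = 194 mod 256 = 194; odd-index sum = 386 mod 256 = 130 → c2 82.
Outer hash (recomputed tag): even-index sum = 236 mod 256 = 236; odd-index sum = 345 mod 256 = 89 → ec 59.
Recomputed tag = ec59; claimed = f759 → mismatch.

invalid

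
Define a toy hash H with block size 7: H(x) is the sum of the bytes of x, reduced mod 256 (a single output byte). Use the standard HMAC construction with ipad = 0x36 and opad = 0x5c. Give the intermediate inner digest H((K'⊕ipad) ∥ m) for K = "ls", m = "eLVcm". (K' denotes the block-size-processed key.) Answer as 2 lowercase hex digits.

Key "ls" = 6c 73 is 2 bytes ≤ B = 7; zero-pad to 7 bytes: K' = 6c 73 00 00 00 00 00.
K' ⊕ ipad = 5a 45 36 36 36 36 36.
Inner input = 5a 45 36 36 36 36 36 ∥ 65 4c 56 63 6d.
Inner hash: sum = 90+69+54+54+54+54+54+101+76+86+99+109 = 900; mod 256 = 132 → 84.

84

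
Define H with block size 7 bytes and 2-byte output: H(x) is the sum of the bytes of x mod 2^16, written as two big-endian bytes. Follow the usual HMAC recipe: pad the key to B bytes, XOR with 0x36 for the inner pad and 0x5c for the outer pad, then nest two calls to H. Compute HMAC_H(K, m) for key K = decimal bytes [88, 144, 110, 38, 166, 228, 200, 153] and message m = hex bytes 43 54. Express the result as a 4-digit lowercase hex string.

Key decimal bytes [88, 144, 110, 38, 166, 228, 200, 153] = 58 90 6e 26 a6 e4 c8 99 is 8 bytes > B = 7, so hash it first: H(key) = 04 67, then zero-pad to 7 bytes: K' = 04 67 00 00 00 00 00.
K' ⊕ ipad = 32 51 36 36 36 36 36.  K' ⊕ opad = 58 3b 5c 5c 5c 5c 5c.
Inner input = (K'⊕ipad) ∥ m = 32 51 36 36 36 36 36 ∥ 43 54.
Inner hash: sum = 50+81+54+54+54+54+54+67+84 = 552 → 02 28.
Outer input = (K'⊕opad) ∥ inner = 58 3b 5c 5c 5c 5c 5c ∥ 02 28.
Outer hash (tag): sum = 88+59+92+92+92+92+92+2+40 = 649 → 02 89.

0289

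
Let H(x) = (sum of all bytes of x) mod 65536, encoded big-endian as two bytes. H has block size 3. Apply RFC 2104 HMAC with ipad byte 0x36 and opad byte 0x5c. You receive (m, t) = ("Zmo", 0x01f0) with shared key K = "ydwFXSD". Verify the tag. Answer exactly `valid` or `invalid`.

Key "ydwFXSD" = 79 64 77 46 58 53 44 is 7 bytes > B = 3, so hash it first: H(key) = 02 89, then zero-pad to 3 bytes: K' = 02 89 00.
K' ⊕ ipad = 34 bf 36; K' ⊕ opad = 5e d5 5c.
Inner hash: sum = 52+191+54+90+109+111 = 607 → 02 5f.
Outer hash (recomputed tag): sum = 94+213+92+2+95 = 496 → 01 f0.
Recomputed tag = 01f0; claimed = 01f0 → match.

valid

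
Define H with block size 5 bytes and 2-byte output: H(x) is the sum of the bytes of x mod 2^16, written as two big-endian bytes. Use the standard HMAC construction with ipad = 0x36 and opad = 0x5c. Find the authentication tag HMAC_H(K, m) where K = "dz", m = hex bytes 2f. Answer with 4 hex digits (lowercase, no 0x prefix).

01e2

Key "dz" = 64 7a is 2 bytes ≤ B = 5; zero-pad to 5 bytes: K' = 64 7a 00 00 00.
K' ⊕ ipad = 52 4c 36 36 36.  K' ⊕ opad = 38 26 5c 5c 5c.
Inner input = (K'⊕ipad) ∥ m = 52 4c 36 36 36 ∥ 2f.
Inner hash: sum = 82+76+54+54+54+47 = 367 → 01 6f.
Outer input = (K'⊕opad) ∥ inner = 38 26 5c 5c 5c ∥ 01 6f.
Outer hash (tag): sum = 56+38+92+92+92+1+111 = 482 → 01 e2.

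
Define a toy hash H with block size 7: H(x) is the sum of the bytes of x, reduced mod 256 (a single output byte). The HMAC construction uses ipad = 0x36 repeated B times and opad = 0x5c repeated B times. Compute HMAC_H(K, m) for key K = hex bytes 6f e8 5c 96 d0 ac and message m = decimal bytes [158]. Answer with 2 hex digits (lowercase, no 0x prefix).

Key hex bytes 6f e8 5c 96 d0 ac is 6 bytes ≤ B = 7; zero-pad to 7 bytes: K' = 6f e8 5c 96 d0 ac 00.
K' ⊕ ipad = 59 de 6a a0 e6 9a 36.  K' ⊕ opad = 33 b4 00 ca 8c f0 5c.
Inner input = (K'⊕ipad) ∥ m = 59 de 6a a0 e6 9a 36 ∥ 9e.
Inner hash: sum = 89+222+106+160+230+154+54+158 = 1173; mod 256 = 149 → 95.
Outer input = (K'⊕opad) ∥ inner = 33 b4 00 ca 8c f0 5c ∥ 95.
Outer hash (tag): sum = 51+180+0+202+140+240+92+149 = 1054; mod 256 = 30 → 1e.

1e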